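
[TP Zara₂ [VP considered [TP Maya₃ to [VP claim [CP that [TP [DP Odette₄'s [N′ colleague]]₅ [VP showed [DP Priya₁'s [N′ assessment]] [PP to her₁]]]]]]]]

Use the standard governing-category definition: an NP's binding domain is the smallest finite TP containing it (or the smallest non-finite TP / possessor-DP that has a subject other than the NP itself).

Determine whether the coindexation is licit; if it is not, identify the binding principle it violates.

grammatical

The two coindexed NPs are *Priya₁* and *her₁*.
*her₁* is a pronoun; its binding domain is the embedded TP, whose subject is [Odette₄'s colleague]₅. Within that domain it is c-commanded only by *[Odette₄'s colleague]₅*, which carries a different index — the pronoun is free locally, so Principle B holds.
*Priya₁* is an R-expression; *her₁* does not c-command it, and no other NP shares its index, so Principle C is satisfied.
All principles are respected.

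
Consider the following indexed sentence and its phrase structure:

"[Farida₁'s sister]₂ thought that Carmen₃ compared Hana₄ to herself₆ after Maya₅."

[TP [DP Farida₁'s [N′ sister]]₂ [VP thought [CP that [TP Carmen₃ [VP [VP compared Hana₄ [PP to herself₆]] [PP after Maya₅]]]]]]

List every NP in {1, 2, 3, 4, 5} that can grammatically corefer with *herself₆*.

*herself* is an anaphor, so Principle A applies: it must be bound in its binding domain.
Binding domain of *herself₆*: the embedded TP, whose subject is Carmen₃.
*Farida₁* does not c-command the anaphor → cannot bind it.
*[Farida₁'s sister]₂* c-commands the anaphor but is outside its binding domain → cannot satisfy Principle A.
*Carmen₃* c-commands the anaphor within its binding domain → licit binder.
*Hana₄* c-commands the anaphor within its binding domain → licit binder.
*Maya₅* does not c-command the anaphor → cannot bind it.

{3, 4}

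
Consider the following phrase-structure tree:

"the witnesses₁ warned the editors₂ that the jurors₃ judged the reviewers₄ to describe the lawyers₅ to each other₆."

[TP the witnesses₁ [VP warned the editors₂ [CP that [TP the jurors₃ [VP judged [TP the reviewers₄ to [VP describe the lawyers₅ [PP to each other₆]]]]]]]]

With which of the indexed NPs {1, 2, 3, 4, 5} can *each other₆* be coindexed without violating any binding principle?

*each other* is an anaphor, so Principle A applies: it must be bound in its binding domain.
Binding domain of *each other₆*: the embedded TP, whose subject is the reviewers₄.
*the witnesses₁* c-commands the anaphor but is outside its binding domain → cannot satisfy Principle A.
*the editors₂* c-commands the anaphor but is outside its binding domain → cannot satisfy Principle A.
*the jurors₃* c-commands the anaphor but is outside its binding domain → cannot satisfy Principle A.
*the reviewers₄* c-commands the anaphor within its binding domain → licit binder.
*the lawyers₅* c-commands the anaphor within its binding domain → licit binder.

{4, 5}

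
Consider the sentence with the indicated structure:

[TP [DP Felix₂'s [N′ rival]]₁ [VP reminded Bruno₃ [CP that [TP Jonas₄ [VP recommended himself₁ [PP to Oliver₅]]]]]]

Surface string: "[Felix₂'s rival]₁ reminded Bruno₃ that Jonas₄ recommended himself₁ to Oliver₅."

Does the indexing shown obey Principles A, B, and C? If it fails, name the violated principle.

The two coindexed NPs are *[Felix₂'s rival]₁* and *himself₁*.
*himself₁* is an anaphor. Principle A requires it to be bound within its binding domain — the embedded TP, whose subject is Jonas₄.
Within that domain it is c-commanded by *Jonas₄*, which does not share its index.
*[Felix₂'s rival]₁* does c-command the anaphor, but from outside its binding domain.
The anaphor is unbound in its domain → Principle A violation.

Principle A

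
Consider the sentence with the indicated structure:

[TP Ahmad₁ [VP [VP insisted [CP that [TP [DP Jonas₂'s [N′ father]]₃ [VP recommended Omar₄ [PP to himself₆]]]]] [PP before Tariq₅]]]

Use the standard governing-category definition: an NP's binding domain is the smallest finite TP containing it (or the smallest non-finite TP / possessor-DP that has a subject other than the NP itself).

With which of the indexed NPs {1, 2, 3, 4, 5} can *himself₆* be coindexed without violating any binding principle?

{3, 4}

*himself* is an anaphor, so Principle A applies: it must be bound in its binding domain.
Binding domain of *himself₆*: the embedded TP, whose subject is [Jonas₂'s father]₃.
*Ahmad₁* c-commands the anaphor but is outside its binding domain → cannot satisfy Principle A.
*Jonas₂* does not c-command the anaphor → cannot bind it.
*[Jonas₂'s father]₃* c-commands the anaphor within its binding domain → licit binder.
*Omar₄* c-commands the anaphor within its binding domain → licit binder.
*Tariq₅* does not c-command the anaphor → cannot bind it.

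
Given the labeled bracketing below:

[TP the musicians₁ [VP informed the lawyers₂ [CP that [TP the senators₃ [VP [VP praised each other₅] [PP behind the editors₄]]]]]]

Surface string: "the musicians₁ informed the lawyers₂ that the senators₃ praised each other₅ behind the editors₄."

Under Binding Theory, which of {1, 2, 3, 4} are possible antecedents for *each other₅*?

{3}

*each other* is an anaphor, so Principle A applies: it must be bound in its binding domain.
Binding domain of *each other₅*: the embedded TP, whose subject is the senators₃.
*the musicians₁* c-commands the anaphor but is outside its binding domain → cannot satisfy Principle A.
*the lawyers₂* c-commands the anaphor but is outside its binding domain → cannot satisfy Principle A.
*the senators₃* c-commands the anaphor within its binding domain → licit binder.
*the editors₄* does not c-command the anaphor → cannot bind it.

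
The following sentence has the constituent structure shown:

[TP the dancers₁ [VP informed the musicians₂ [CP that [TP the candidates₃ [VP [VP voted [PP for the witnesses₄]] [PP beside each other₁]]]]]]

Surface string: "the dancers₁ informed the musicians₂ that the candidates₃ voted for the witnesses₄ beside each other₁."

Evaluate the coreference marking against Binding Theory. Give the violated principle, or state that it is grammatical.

Principle A

The two coindexed NPs are *the dancers₁* and *each other₁*.
*each other₁* is an anaphor. Principle A requires it to be bound within its binding domain — the embedded TP, whose subject is the candidates₃.
Within that domain it is c-commanded by *the candidates₃*, which does not share its index.
*the dancers₁* does c-command the anaphor, but from outside its binding domain.
The anaphor is unbound in its domain → Principle A violation.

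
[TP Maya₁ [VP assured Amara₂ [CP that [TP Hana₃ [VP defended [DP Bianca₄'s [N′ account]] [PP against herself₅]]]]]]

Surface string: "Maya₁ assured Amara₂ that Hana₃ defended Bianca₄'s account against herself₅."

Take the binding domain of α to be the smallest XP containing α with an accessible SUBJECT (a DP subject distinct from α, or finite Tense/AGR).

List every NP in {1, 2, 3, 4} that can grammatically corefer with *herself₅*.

*herself* is an anaphor, so Principle A applies: it must be bound in its binding domain.
Binding domain of *herself₅*: the embedded TP, whose subject is Hana₃.
*Maya₁* c-commands the anaphor but is outside its binding domain → cannot satisfy Principle A.
*Amara₂* c-commands the anaphor but is outside its binding domain → cannot satisfy Principle A.
*Hana₃* c-commands the anaphor within its binding domain → licit binder.
*Bianca₄* does not c-command the anaphor → cannot bind it.

{3}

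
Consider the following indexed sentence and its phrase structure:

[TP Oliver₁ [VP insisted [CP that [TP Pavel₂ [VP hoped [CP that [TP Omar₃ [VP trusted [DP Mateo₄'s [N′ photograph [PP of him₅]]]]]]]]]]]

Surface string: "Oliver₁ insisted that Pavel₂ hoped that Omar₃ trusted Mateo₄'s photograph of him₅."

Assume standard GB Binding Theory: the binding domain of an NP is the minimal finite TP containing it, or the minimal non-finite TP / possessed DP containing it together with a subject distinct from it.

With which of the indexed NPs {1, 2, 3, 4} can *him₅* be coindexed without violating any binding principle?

*him* is a pronoun, so Principle B applies: it must be free in its binding domain.
Binding domain of *him₅*: the possessed DP, whose subject is Mateo₄.
*Oliver₁* c-commands the pronoun but from outside its binding domain, and is not c-commanded by it → coindexation permitted.
*Pavel₂* c-commands the pronoun but from outside its binding domain, and is not c-commanded by it → coindexation permitted.
*Omar₃* c-commands the pronoun but from outside its binding domain, and is not c-commanded by it → coindexation permitted.
*Mateo₄* c-commands the pronoun within its binding domain → coindexation would violate Principle B.

{1, 2, 3}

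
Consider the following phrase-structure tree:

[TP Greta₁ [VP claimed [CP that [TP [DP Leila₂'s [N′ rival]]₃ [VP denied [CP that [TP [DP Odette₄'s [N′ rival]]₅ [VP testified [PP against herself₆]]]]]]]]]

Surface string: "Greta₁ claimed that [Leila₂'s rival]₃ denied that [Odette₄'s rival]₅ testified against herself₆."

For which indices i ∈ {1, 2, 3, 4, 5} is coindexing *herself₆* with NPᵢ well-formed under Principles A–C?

{5}

*herself* is an anaphor, so Principle A applies: it must be bound in its binding domain.
Binding domain of *herself₆*: the embedded TP, whose subject is [Odette₄'s rival]₅.
*Greta₁* c-commands the anaphor but is outside its binding domain → cannot satisfy Principle A.
*Leila₂* does not c-command the anaphor → cannot bind it.
*[Leila₂'s rival]₃* c-commands the anaphor but is outside its binding domain → cannot satisfy Principle A.
*Odette₄* does not c-command the anaphor → cannot bind it.
*[Odette₄'s rival]₅* c-commands the anaphor within its binding domain → licit binder.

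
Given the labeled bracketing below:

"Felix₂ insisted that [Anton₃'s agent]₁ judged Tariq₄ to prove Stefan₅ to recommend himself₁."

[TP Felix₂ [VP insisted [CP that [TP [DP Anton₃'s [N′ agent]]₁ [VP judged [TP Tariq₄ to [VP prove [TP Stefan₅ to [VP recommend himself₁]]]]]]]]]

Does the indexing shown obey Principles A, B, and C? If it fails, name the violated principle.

The two coindexed NPs are *[Anton₃'s agent]₁* and *himself₁*.
*himself₁* is an anaphor. Principle A requires it to be bound within its binding domain — the embedded TP, whose subject is Stefan₅.
Within that domain it is c-commanded by *Stefan₅*, which does not share its index.
*[Anton₃'s agent]₁* does c-command the anaphor, but from outside its binding domain.
The anaphor is unbound in its domain → Principle A violation.

Principle A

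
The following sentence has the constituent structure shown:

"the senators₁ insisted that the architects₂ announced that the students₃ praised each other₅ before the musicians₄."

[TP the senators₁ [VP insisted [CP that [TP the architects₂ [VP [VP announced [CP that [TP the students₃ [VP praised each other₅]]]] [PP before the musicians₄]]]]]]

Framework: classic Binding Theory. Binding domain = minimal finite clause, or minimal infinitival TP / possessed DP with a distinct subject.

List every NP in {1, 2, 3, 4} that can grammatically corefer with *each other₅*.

*each other* is an anaphor, so Principle A applies: it must be bound in its binding domain.
Binding domain of *each other₅*: the embedded TP, whose subject is the students₃.
*the senators₁* c-commands the anaphor but is outside its binding domain → cannot satisfy Principle A.
*the architects₂* c-commands the anaphor but is outside its binding domain → cannot satisfy Principle A.
*the students₃* c-commands the anaphor within its binding domain → licit binder.
*the musicians₄* does not c-command the anaphor → cannot bind it.

{3}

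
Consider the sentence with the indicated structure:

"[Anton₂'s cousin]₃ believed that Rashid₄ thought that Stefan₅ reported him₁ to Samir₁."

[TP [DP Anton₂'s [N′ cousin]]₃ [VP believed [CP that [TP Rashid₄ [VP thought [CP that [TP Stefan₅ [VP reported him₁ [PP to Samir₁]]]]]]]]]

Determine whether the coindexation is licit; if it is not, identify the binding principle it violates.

Principle C

The two coindexed NPs are *him₁* and *Samir₁*.
*Samir₁* is an R-expression. Principle C requires it to be free everywhere.
*him₁* c-commands it and carries the same index.
The R-expression is bound → Principle C violation.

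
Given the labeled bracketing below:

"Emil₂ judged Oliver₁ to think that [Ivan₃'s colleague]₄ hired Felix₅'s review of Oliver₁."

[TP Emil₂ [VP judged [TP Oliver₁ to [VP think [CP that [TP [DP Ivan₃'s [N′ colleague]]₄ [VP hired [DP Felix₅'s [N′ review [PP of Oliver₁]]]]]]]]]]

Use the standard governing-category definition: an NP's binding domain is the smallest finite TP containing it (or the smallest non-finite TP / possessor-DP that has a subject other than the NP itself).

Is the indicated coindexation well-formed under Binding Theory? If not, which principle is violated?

The two coindexed NPs are *Oliver₁* (the lower occurrence) and *Oliver₁* (the higher occurrence).
*Oliver₁* (the lower occurrence) is an R-expression. Principle C requires it to be free everywhere.
*Oliver₁* (the higher occurrence) c-commands it and carries the same index.
The R-expression is bound → Principle C violation.

Principle C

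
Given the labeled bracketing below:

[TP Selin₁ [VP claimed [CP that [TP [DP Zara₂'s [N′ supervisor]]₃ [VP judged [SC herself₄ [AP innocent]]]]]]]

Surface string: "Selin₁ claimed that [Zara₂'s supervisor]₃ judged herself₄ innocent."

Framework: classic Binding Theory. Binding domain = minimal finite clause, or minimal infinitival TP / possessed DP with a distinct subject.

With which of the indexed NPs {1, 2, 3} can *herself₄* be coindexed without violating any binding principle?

*herself* is an anaphor, so Principle A applies: it must be bound in its binding domain.
Binding domain of *herself₄*: the embedded TP, whose subject is [Zara₂'s supervisor]₃.
*Selin₁* c-commands the anaphor but is outside its binding domain → cannot satisfy Principle A.
*Zara₂* does not c-command the anaphor → cannot bind it.
*[Zara₂'s supervisor]₃* c-commands the anaphor within its binding domain → licit binder.

{3}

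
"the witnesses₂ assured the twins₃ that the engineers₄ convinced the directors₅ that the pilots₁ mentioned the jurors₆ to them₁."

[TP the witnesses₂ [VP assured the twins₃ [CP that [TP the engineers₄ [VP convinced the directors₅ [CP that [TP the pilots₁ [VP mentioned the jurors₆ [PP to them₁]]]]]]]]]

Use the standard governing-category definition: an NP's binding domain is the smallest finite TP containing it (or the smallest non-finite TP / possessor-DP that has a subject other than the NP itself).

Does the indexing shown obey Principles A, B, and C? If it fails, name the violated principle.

The two coindexed NPs are *the pilots₁* and *them₁*.
*them₁* is a pronoun. Its binding domain is the embedded TP, whose subject is the pilots₁.
*the pilots₁* c-commands it within that domain and carries the same index.
The pronoun is locally bound → Principle B violation.

Principle B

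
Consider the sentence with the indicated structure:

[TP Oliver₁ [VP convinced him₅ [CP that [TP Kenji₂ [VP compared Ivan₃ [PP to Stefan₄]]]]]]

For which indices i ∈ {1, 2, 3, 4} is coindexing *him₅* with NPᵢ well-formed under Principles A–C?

*him* is a pronoun, so Principle B applies: it must be free in its binding domain.
Binding domain of *him₅*: the matrix TP, whose subject is Oliver₁.
*Oliver₁* c-commands the pronoun within its binding domain → coindexation would violate Principle B.
*Kenji₂*: the pronoun c-commands this R-expression → coindexation would violate Principle C on *Kenji₂*.
*Ivan₃*: the pronoun c-commands this R-expression → coindexation would violate Principle C on *Ivan₃*.
*Stefan₄*: the pronoun c-commands this R-expression → coindexation would violate Principle C on *Stefan₄*.

none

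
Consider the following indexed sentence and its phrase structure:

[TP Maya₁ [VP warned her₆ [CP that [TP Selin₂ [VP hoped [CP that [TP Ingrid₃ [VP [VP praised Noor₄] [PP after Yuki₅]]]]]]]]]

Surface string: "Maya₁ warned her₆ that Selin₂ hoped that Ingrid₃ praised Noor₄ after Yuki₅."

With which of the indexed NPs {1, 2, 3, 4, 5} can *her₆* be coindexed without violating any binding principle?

*her* is a pronoun, so Principle B applies: it must be free in its binding domain.
Binding domain of *her₆*: the matrix TP, whose subject is Maya₁.
*Maya₁* c-commands the pronoun within its binding domain → coindexation would violate Principle B.
*Selin₂*: the pronoun c-commands this R-expression → coindexation would violate Principle C on *Selin₂*.
*Ingrid₃*: the pronoun c-commands this R-expression → coindexation would violate Principle C on *Ingrid₃*.
*Noor₄*: the pronoun c-commands this R-expression → coindexation would violate Principle C on *Noor₄*.
*Yuki₅*: the pronoun c-commands this R-expression → coindexation would violate Principle C on *Yuki₅*.

none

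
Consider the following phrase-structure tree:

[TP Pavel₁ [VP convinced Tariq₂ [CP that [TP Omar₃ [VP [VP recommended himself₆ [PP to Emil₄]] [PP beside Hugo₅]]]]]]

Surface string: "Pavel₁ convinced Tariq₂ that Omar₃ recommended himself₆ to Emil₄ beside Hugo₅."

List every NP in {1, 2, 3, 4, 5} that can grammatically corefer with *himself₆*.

*himself* is an anaphor, so Principle A applies: it must be bound in its binding domain.
Binding domain of *himself₆*: the embedded TP, whose subject is Omar₃.
*Pavel₁* c-commands the anaphor but is outside its binding domain → cannot satisfy Principle A.
*Tariq₂* c-commands the anaphor but is outside its binding domain → cannot satisfy Principle A.
*Omar₃* c-commands the anaphor within its binding domain → licit binder.
*Emil₄* does not c-command the anaphor → cannot bind it.
*Hugo₅* does not c-command the anaphor → cannot bind it.

{3}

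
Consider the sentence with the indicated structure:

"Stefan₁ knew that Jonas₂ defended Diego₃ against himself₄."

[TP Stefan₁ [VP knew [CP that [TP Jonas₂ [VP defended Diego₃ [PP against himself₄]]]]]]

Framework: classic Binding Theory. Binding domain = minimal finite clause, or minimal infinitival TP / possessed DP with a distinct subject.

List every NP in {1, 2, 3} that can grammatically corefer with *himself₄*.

*himself* is an anaphor, so Principle A applies: it must be bound in its binding domain.
Binding domain of *himself₄*: the embedded TP, whose subject is Jonas₂.
*Stefan₁* c-commands the anaphor but is outside its binding domain → cannot satisfy Principle A.
*Jonas₂* c-commands the anaphor within its binding domain → licit binder.
*Diego₃* c-commands the anaphor within its binding domain → licit binder.

{2, 3}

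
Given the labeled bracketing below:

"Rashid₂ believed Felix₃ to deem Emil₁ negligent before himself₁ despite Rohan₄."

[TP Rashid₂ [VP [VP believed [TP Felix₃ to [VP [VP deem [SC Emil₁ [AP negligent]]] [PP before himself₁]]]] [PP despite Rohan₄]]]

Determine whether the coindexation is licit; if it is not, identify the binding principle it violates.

The two coindexed NPs are *Emil₁* and *himself₁*.
*himself₁* is an anaphor. Principle A requires it to be bound within its binding domain — the embedded TP, whose subject is Felix₃.
Within that domain it is c-commanded by *Felix₃*, which does not share its index.
*Emil₁* does not c-command the anaphor at all.
The anaphor is unbound in its domain → Principle A violation.

Principle A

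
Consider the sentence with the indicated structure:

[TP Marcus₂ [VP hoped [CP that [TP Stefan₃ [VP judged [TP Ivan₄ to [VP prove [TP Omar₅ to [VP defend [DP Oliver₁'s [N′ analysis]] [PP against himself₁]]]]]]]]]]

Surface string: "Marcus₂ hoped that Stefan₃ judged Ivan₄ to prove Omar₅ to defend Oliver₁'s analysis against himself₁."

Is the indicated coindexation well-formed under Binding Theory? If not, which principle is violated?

The two coindexed NPs are *Oliver₁* and *himself₁*.
*himself₁* is an anaphor. Principle A requires it to be bound within its binding domain — the embedded TP, whose subject is Omar₅.
Within that domain it is c-commanded by *Omar₅*, which does not share its index.
*Oliver₁* does not c-command the anaphor at all.
The anaphor is unbound in its domain → Principle A violation.

Principle A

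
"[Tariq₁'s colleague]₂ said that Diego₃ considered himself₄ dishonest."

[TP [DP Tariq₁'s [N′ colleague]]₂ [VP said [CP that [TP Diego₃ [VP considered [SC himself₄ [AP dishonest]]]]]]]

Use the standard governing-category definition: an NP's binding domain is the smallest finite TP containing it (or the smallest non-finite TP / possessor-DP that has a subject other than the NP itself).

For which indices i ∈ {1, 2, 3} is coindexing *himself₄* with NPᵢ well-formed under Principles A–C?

*himself* is an anaphor, so Principle A applies: it must be bound in its binding domain.
Binding domain of *himself₄*: the embedded TP, whose subject is Diego₃.
*Tariq₁* does not c-command the anaphor → cannot bind it.
*[Tariq₁'s colleague]₂* c-commands the anaphor but is outside its binding domain → cannot satisfy Principle A.
*Diego₃* c-commands the anaphor within its binding domain → licit binder.

{3}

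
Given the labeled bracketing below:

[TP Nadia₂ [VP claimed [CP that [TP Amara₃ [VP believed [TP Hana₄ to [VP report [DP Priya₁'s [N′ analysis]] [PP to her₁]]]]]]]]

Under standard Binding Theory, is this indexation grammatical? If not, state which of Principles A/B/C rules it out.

grammatical

The two coindexed NPs are *Priya₁* and *her₁*.
*her₁* is a pronoun; its binding domain is the embedded TP, whose subject is Hana₄. Within that domain it is c-commanded only by *Hana₄*, which carries a different index — the pronoun is free locally, so Principle B holds.
*Priya₁* is an R-expression; *her₁* does not c-command it, and no other NP shares its index, so Principle C is satisfied.
All principles are respected.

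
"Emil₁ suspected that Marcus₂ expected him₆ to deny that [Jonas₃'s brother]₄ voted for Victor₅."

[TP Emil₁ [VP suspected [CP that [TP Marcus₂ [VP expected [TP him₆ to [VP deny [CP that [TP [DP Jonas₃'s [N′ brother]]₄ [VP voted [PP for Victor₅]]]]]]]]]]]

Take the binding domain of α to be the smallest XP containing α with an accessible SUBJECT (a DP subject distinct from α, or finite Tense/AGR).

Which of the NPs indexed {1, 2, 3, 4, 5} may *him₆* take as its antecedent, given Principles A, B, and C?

{1}

*him* is a pronoun, so Principle B applies: it must be free in its binding domain.
Binding domain of *him₆*: the embedded TP, whose subject is Marcus₂.
*Emil₁* c-commands the pronoun but from outside its binding domain, and is not c-commanded by it → coindexation permitted.
*Marcus₂* c-commands the pronoun within its binding domain → coindexation would violate Principle B.
*Jonas₃*: the pronoun c-commands this R-expression → coindexation would violate Principle C on *Jonas₃*.
*[Jonas₃'s brother]₄*: the pronoun c-commands this R-expression → coindexation would violate Principle C on *[Jonas₃'s brother]₄*.
*Victor₅*: the pronoun c-commands this R-expression → coindexation would violate Principle C on *Victor₅*.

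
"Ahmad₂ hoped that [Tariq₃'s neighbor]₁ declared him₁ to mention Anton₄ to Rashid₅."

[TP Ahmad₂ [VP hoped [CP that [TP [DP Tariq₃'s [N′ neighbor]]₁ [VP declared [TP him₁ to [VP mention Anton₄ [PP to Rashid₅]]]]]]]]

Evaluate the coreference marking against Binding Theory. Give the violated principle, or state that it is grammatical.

Principle B

The two coindexed NPs are *[Tariq₃'s neighbor]₁* and *him₁*.
*him₁* is a pronoun. Its binding domain is the embedded TP, whose subject is [Tariq₃'s neighbor]₁.
*[Tariq₃'s neighbor]₁* c-commands it within that domain and carries the same index.
The pronoun is locally bound → Principle B violation.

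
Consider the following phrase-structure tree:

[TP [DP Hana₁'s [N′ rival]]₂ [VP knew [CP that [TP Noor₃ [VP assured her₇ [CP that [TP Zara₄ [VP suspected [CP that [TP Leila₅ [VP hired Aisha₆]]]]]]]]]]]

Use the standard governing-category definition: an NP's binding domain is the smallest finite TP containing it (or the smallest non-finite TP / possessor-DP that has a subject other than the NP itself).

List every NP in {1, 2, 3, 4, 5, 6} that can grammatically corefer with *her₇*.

{1, 2}

*her* is a pronoun, so Principle B applies: it must be free in its binding domain.
Binding domain of *her₇*: the embedded TP, whose subject is Noor₃.
*Hana₁* and the pronoun do not c-command one another → neither Principle B nor Principle C is at stake; coindexation permitted.
*[Hana₁'s rival]₂* c-commands the pronoun but from outside its binding domain, and is not c-commanded by it → coindexation permitted.
*Noor₃* c-commands the pronoun within its binding domain → coindexation would violate Principle B.
*Zara₄*: the pronoun c-commands this R-expression → coindexation would violate Principle C on *Zara₄*.
*Leila₅*: the pronoun c-commands this R-expression → coindexation would violate Principle C on *Leila₅*.
*Aisha₆*: the pronoun c-commands this R-expression → coindexation would violate Principle C on *Aisha₆*.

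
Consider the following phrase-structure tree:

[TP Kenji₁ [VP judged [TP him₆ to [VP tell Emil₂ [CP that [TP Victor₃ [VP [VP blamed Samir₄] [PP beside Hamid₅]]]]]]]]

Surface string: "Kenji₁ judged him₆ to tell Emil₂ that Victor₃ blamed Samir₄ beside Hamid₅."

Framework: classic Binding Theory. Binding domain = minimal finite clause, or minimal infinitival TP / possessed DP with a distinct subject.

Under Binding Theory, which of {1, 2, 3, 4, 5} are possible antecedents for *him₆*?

none

*him* is a pronoun, so Principle B applies: it must be free in its binding domain.
Binding domain of *him₆*: the matrix TP, whose subject is Kenji₁.
*Kenji₁* c-commands the pronoun within its binding domain → coindexation would violate Principle B.
*Emil₂*: the pronoun c-commands this R-expression → coindexation would violate Principle C on *Emil₂*.
*Victor₃*: the pronoun c-commands this R-expression → coindexation would violate Principle C on *Victor₃*.
*Samir₄*: the pronoun c-commands this R-expression → coindexation would violate Principle C on *Samir₄*.
*Hamid₅*: the pronoun c-commands this R-expression → coindexation would violate Principle C on *Hamid₅*.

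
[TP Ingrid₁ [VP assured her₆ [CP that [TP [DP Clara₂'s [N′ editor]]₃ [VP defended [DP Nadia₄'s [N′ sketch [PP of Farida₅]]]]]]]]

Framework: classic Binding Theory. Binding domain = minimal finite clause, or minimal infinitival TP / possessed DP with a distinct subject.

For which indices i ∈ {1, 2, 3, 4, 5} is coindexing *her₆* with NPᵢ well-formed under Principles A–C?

none

*her* is a pronoun, so Principle B applies: it must be free in its binding domain.
Binding domain of *her₆*: the matrix TP, whose subject is Ingrid₁.
*Ingrid₁* c-commands the pronoun within its binding domain → coindexation would violate Principle B.
*Clara₂*: the pronoun c-commands this R-expression → coindexation would violate Principle C on *Clara₂*.
*[Clara₂'s editor]₃*: the pronoun c-commands this R-expression → coindexation would violate Principle C on *[Clara₂'s editor]₃*.
*Nadia₄*: the pronoun c-commands this R-expression → coindexation would violate Principle C on *Nadia₄*.
*Farida₅*: the pronoun c-commands this R-expression → coindexation would violate Principle C on *Farida₅*.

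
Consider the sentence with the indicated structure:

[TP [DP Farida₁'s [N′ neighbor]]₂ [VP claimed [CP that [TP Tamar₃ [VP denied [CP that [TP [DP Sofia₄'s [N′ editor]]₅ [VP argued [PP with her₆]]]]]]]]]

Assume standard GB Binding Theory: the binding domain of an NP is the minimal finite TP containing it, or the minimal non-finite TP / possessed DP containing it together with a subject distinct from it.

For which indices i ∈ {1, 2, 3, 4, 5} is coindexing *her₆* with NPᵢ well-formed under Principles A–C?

*her* is a pronoun, so Principle B applies: it must be free in its binding domain.
Binding domain of *her₆*: the embedded TP, whose subject is [Sofia₄'s editor]₅.
*Farida₁* and the pronoun do not c-command one another → neither Principle B nor Principle C is at stake; coindexation permitted.
*[Farida₁'s neighbor]₂* c-commands the pronoun but from outside its binding domain, and is not c-commanded by it → coindexation permitted.
*Tamar₃* c-commands the pronoun but from outside its binding domain, and is not c-commanded by it → coindexation permitted.
*Sofia₄* and the pronoun do not c-command one another → neither Principle B nor Principle C is at stake; coindexation permitted.
*[Sofia₄'s editor]₅* c-commands the pronoun within its binding domain → coindexation would violate Principle B.

{1, 2, 3, 4}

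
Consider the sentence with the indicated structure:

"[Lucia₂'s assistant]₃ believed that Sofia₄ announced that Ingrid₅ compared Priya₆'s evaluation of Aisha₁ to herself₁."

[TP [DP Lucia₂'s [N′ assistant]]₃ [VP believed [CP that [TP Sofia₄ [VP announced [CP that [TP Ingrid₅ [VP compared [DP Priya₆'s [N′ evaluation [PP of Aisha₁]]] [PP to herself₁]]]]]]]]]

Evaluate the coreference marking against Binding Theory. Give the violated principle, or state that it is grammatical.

Principle A

The two coindexed NPs are *Aisha₁* and *herself₁*.
*herself₁* is an anaphor. Principle A requires it to be bound within its binding domain — the embedded TP, whose subject is Ingrid₅.
Within that domain it is c-commanded by *Ingrid₅*, which does not share its index.
*Aisha₁* does not c-command the anaphor at all.
The anaphor is unbound in its domain → Principle A violation.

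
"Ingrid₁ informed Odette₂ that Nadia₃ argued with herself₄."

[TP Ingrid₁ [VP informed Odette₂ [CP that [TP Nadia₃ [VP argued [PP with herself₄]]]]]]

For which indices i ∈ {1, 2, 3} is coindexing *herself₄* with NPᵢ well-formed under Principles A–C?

{3}

*herself* is an anaphor, so Principle A applies: it must be bound in its binding domain.
Binding domain of *herself₄*: the embedded TP, whose subject is Nadia₃.
*Ingrid₁* c-commands the anaphor but is outside its binding domain → cannot satisfy Principle A.
*Odette₂* c-commands the anaphor but is outside its binding domain → cannot satisfy Principle A.
*Nadia₃* c-commands the anaphor within its binding domain → licit binder.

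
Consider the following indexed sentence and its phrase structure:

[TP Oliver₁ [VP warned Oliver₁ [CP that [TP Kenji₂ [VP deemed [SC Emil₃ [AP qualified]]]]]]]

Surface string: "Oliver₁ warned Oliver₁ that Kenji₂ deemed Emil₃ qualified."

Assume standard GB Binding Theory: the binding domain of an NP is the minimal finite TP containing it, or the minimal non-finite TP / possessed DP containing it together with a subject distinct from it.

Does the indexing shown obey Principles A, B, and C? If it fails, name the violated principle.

The two coindexed NPs are *Oliver₁* (the lower occurrence) and *Oliver₁* (the higher occurrence).
*Oliver₁* (the lower occurrence) is an R-expression. Principle C requires it to be free everywhere.
*Oliver₁* (the higher occurrence) c-commands it and carries the same index.
The R-expression is bound → Principle C violation.

Principle C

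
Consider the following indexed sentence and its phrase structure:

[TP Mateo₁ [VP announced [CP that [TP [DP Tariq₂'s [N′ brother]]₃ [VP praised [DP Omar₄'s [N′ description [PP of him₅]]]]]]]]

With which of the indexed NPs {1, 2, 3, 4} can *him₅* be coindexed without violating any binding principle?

*him* is a pronoun, so Principle B applies: it must be free in its binding domain.
Binding domain of *him₅*: the possessed DP, whose subject is Omar₄.
*Mateo₁* c-commands the pronoun but from outside its binding domain, and is not c-commanded by it → coindexation permitted.
*Tariq₂* and the pronoun do not c-command one another → neither Principle B nor Principle C is at stake; coindexation permitted.
*[Tariq₂'s brother]₃* c-commands the pronoun but from outside its binding domain, and is not c-commanded by it → coindexation permitted.
*Omar₄* c-commands the pronoun within its binding domain → coindexation would violate Principle B.

{1, 2, 3}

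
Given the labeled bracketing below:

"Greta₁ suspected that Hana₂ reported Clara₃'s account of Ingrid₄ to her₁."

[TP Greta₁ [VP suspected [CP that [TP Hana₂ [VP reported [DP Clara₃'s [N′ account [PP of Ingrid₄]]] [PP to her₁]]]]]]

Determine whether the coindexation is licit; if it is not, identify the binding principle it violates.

grammatical

The two coindexed NPs are *Greta₁* and *her₁*.
*her₁* is a pronoun; its binding domain is the embedded TP, whose subject is Hana₂. Within that domain it is c-commanded only by *Hana₂*, which carries a different index — the pronoun is free locally, so Principle B holds.
*Greta₁* is an R-expression; *her₁* does not c-command it, and no other NP shares its index, so Principle C is satisfied.
All principles are respected.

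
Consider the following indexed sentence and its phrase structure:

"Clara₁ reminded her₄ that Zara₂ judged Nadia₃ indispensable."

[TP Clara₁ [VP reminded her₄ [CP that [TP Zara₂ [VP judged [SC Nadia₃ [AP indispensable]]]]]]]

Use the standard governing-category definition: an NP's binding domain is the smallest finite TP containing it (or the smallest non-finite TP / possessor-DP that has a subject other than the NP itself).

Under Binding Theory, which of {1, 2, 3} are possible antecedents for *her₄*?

none

*her* is a pronoun, so Principle B applies: it must be free in its binding domain.
Binding domain of *her₄*: the matrix TP, whose subject is Clara₁.
*Clara₁* c-commands the pronoun within its binding domain → coindexation would violate Principle B.
*Zara₂*: the pronoun c-commands this R-expression → coindexation would violate Principle C on *Zara₂*.
*Nadia₃*: the pronoun c-commands this R-expression → coindexation would violate Principle C on *Nadia₃*.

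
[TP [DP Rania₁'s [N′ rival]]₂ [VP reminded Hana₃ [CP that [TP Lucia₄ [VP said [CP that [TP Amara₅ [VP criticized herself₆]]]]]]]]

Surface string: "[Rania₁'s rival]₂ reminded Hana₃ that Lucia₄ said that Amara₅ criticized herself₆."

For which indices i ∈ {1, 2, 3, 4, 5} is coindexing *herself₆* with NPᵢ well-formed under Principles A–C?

{5}

*herself* is an anaphor, so Principle A applies: it must be bound in its binding domain.
Binding domain of *herself₆*: the embedded TP, whose subject is Amara₅.
*Rania₁* does not c-command the anaphor → cannot bind it.
*[Rania₁'s rival]₂* c-commands the anaphor but is outside its binding domain → cannot satisfy Principle A.
*Hana₃* c-commands the anaphor but is outside its binding domain → cannot satisfy Principle A.
*Lucia₄* c-commands the anaphor but is outside its binding domain → cannot satisfy Principle A.
*Amara₅* c-commands the anaphor within its binding domain → licit binder.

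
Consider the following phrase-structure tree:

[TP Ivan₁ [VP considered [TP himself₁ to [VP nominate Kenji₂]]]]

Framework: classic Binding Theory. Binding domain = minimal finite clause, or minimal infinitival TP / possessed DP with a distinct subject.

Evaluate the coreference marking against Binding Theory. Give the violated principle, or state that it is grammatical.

grammatical

The two coindexed NPs are *Ivan₁* and *himself₁*.
*himself₁* is an anaphor; its binding domain is the matrix TP, whose subject is Ivan₁. *Ivan₁* c-commands it within that domain and shares its index, so Principle A is satisfied.
*Ivan₁* is an R-expression; *himself₁* does not c-command it, and no other NP shares its index, so Principle C is satisfied.
All principles are respected.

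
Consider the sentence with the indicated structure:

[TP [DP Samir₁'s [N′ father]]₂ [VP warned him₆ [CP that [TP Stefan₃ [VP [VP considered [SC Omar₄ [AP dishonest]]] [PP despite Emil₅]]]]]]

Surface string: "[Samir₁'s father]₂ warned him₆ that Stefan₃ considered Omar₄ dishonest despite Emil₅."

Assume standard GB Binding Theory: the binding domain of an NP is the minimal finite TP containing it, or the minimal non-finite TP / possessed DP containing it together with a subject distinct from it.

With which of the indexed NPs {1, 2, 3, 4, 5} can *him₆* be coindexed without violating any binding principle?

*him* is a pronoun, so Principle B applies: it must be free in its binding domain.
Binding domain of *him₆*: the matrix TP, whose subject is [Samir₁'s father]₂.
*Samir₁* and the pronoun do not c-command one another → neither Principle B nor Principle C is at stake; coindexation permitted.
*[Samir₁'s father]₂* c-commands the pronoun within its binding domain → coindexation would violate Principle B.
*Stefan₃*: the pronoun c-commands this R-expression → coindexation would violate Principle C on *Stefan₃*.
*Omar₄*: the pronoun c-commands this R-expression → coindexation would violate Principle C on *Omar₄*.
*Emil₅*: the pronoun c-commands this R-expression → coindexation would violate Principle C on *Emil₅*.

{1}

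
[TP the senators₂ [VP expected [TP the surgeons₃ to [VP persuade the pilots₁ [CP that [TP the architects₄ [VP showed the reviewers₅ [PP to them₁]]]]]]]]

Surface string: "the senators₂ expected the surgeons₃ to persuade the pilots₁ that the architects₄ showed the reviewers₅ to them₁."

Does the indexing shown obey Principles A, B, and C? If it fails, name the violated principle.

grammatical

The two coindexed NPs are *the pilots₁* and *them₁*.
*them₁* is a pronoun; its binding domain is the embedded TP, whose subject is the architects₄. Within that domain it is c-commanded only by *the architects₄*, *the reviewers₅*, which carry a different index — the pronoun is free locally, so Principle B holds.
*the pilots₁* is an R-expression; *them₁* does not c-command it, and no other NP shares its index, so Principle C is satisfied.
All principles are respected.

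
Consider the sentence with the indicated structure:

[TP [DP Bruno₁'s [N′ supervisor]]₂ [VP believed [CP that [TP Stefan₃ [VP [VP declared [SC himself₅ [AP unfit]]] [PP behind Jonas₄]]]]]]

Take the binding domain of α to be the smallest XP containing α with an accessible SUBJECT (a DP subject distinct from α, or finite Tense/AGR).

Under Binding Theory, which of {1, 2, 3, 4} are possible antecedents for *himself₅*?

*himself* is an anaphor, so Principle A applies: it must be bound in its binding domain.
Binding domain of *himself₅*: the embedded TP, whose subject is Stefan₃.
*Bruno₁* does not c-command the anaphor → cannot bind it.
*[Bruno₁'s supervisor]₂* c-commands the anaphor but is outside its binding domain → cannot satisfy Principle A.
*Stefan₃* c-commands the anaphor within its binding domain → licit binder.
*Jonas₄* does not c-command the anaphor → cannot bind it.

{3}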